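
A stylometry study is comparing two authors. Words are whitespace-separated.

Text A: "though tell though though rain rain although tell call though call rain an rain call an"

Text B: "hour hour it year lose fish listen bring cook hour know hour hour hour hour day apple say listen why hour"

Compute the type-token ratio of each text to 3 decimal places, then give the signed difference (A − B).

-0.244

TTR(A) = 6/16 = 0.375
TTR(B) = 13/21 = 0.619
Difference = 0.375 − 0.619 = -0.244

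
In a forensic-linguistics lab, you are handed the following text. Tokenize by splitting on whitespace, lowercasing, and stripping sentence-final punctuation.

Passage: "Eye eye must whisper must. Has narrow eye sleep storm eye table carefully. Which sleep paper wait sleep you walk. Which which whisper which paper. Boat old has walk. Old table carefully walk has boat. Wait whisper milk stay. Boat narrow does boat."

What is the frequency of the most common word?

4

Frequencies: eye:4, which:4, boat:4, whisper:3, has:3, sleep:3, walk:3, must:2, narrow:2, table:2, carefully:2, paper:2, wait:2, old:2, storm:1, you:1, milk:1, stay:1, does:1
Most common: 'eye' with frequency 4.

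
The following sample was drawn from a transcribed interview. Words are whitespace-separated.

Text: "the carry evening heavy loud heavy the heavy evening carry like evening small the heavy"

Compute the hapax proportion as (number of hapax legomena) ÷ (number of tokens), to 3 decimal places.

0.200

Frequencies: heavy:4, the:3, evening:3, carry:2, loud:1, like:1, small:1
Hapax count = 3; token count = 15.
Ratio = 3 / 15 = 0.200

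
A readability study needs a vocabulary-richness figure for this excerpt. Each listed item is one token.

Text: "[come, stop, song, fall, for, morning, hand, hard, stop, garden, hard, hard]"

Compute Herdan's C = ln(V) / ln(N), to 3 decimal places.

0.884

N = 12, V = 9.
ln(V) = 2.197225, ln(N) = 2.484907
C = 2.197225 / 2.484907 = 0.884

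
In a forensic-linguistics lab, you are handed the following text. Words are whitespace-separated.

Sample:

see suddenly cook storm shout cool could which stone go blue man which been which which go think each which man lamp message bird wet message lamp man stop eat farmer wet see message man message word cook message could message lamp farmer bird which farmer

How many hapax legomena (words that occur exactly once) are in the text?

12

Frequencies: which:6, message:6, man:4, lamp:3, farmer:3, see:2, cook:2, could:2, go:2, bird:2, wet:2, suddenly:1, storm:1, shout:1, cool:1, stone:1, blue:1, been:1, think:1, each:1, … (3 more, each freq 1)
Hapax (freq=1): been, blue, cool, each, eat, shout, stone, stop, storm, suddenly, think, word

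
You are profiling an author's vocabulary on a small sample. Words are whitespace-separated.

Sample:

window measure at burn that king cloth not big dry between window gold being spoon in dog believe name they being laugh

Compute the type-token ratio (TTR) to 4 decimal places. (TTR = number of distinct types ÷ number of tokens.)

0.9091

N = 22 tokens, V = 20 types.
TTR = V / N = 20 / 22 = 0.9091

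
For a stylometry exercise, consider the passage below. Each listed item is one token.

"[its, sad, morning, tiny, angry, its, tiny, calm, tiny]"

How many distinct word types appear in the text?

Distinct types: {angry, calm, its, morning, sad, tiny}
V = 6

6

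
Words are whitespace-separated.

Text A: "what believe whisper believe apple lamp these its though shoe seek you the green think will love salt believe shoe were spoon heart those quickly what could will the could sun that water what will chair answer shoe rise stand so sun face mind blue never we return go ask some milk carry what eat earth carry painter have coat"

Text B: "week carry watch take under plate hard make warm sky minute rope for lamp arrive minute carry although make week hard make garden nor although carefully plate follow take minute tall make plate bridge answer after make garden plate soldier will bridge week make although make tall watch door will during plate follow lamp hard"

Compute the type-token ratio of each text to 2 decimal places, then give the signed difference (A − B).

TTR(A) = 47/60 = 0.78
TTR(B) = 28/55 = 0.51
Difference = 0.78 − 0.51 = 0.27

0.27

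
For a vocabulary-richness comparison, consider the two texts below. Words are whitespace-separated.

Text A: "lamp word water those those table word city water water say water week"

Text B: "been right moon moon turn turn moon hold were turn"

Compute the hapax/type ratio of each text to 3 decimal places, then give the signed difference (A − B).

A: hapax=5, V=8, ratio=0.625
B: hapax=4, V=6, ratio=0.667
Difference = 0.625 − 0.667 = -0.042

-0.042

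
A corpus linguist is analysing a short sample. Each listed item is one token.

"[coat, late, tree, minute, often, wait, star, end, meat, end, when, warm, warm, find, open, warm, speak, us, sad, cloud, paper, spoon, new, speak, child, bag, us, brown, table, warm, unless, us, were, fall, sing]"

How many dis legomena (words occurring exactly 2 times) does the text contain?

2

Frequencies: warm:4, us:3, end:2, speak:2, coat:1, late:1, tree:1, minute:1, often:1, wait:1, star:1, meat:1, when:1, find:1, open:1, sad:1, cloud:1, paper:1, spoon:1, new:1, … (8 more, each freq 1)
Words with frequency 2: end, speak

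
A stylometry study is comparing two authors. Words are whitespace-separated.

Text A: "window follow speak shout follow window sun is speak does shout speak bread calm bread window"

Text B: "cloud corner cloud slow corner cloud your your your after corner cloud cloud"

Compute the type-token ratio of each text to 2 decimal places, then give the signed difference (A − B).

0.18

TTR(A) = 9/16 = 0.56
TTR(B) = 5/13 = 0.38
Difference = 0.56 − 0.38 = 0.18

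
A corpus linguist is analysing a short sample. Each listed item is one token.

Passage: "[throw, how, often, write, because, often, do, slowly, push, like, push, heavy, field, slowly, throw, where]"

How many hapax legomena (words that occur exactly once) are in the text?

8

Frequencies: throw:2, often:2, slowly:2, push:2, how:1, write:1, because:1, do:1, like:1, heavy:1, field:1, where:1
Hapax (freq=1): because, do, field, heavy, how, like, where, write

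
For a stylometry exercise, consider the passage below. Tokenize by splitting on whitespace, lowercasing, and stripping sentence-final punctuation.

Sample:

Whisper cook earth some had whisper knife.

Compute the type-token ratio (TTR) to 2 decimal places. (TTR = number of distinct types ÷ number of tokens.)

0.86

N = 7 tokens, V = 6 types.
TTR = V / N = 6 / 7 = 0.86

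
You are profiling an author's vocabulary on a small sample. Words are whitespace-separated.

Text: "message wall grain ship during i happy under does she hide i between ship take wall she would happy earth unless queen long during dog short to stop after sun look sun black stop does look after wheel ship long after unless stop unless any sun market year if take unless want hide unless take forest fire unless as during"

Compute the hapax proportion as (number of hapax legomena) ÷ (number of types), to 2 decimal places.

0.57

Frequencies: unless:6, ship:3, during:3, take:3, stop:3, after:3, sun:3, wall:2, i:2, happy:2, does:2, she:2, hide:2, long:2, look:2, message:1, grain:1, under:1, between:1, would:1, … (15 more, each freq 1)
Hapax count = 20; type count = 35.
Ratio = 20 / 35 = 0.57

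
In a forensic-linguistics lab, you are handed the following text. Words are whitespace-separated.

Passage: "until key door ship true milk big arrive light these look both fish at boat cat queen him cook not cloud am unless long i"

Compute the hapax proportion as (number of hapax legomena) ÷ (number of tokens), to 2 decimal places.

Frequencies: until:1, key:1, door:1, ship:1, true:1, milk:1, big:1, arrive:1, light:1, these:1, look:1, both:1, fish:1, at:1, boat:1, cat:1, queen:1, him:1, cook:1, not:1, … (5 more, each freq 1)
Hapax count = 25; token count = 25.
Ratio = 25 / 25 = 1.00

1.00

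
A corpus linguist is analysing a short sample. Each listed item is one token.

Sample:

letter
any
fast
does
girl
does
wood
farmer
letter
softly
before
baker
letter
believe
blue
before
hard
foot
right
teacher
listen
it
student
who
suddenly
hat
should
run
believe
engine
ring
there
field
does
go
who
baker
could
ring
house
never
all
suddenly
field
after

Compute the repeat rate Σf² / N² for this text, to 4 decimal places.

0.0351

Frequencies: letter:3, does:3, before:2, baker:2, believe:2, who:2, suddenly:2, ring:2, field:2, any:1, fast:1, girl:1, wood:1, farmer:1, softly:1, blue:1, hard:1, foot:1, right:1, teacher:1, … (14 more, each freq 1)
Σf² = 71; N² = 2025
Repeat rate = 71 / 2025 = 0.0351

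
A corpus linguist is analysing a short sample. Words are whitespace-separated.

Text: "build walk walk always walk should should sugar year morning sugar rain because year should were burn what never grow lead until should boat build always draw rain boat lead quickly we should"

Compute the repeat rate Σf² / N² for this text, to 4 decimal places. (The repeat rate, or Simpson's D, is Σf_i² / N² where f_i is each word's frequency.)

0.0670

Frequencies: should:5, walk:3, build:2, always:2, sugar:2, year:2, rain:2, lead:2, boat:2, morning:1, because:1, were:1, burn:1, what:1, never:1, grow:1, until:1, draw:1, quickly:1, we:1
Σf² = 73; N² = 1089
Repeat rate = 73 / 1089 = 0.0670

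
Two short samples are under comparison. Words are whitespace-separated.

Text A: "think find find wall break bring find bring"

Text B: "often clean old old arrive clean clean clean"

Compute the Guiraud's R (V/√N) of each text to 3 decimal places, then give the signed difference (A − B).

0.354

A: V=5, N=8, R=1.768
B: V=4, N=8, R=1.414
Difference = 1.768 − 1.414 = 0.354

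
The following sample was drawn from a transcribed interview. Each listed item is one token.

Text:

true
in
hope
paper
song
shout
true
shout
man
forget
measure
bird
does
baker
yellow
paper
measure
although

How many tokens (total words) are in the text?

Tokens: true, in, hope, paper, song, shout, true, shout, man, forget, measure, bird, does, baker, yellow, paper, measure, although
N = 18

18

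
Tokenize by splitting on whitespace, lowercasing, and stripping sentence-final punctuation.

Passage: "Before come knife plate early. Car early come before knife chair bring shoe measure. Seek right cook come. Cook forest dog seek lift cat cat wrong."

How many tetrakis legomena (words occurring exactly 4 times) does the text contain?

Frequencies: come:3, before:2, knife:2, early:2, seek:2, cook:2, cat:2, plate:1, car:1, chair:1, bring:1, shoe:1, measure:1, right:1, forest:1, dog:1, lift:1, wrong:1
Words with frequency 4: (none)

0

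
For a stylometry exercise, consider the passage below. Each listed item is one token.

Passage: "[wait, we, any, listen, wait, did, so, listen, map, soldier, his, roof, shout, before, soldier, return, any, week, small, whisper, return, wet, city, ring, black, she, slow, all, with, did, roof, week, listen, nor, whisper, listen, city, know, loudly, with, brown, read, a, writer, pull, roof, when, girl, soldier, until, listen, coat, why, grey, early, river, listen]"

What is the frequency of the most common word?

6

Frequencies: listen:6, soldier:3, roof:3, wait:2, any:2, did:2, return:2, week:2, whisper:2, city:2, with:2, we:1, so:1, map:1, his:1, shout:1, before:1, small:1, wet:1, ring:1, … (20 more, each freq 1)
Most common: 'listen' with frequency 6.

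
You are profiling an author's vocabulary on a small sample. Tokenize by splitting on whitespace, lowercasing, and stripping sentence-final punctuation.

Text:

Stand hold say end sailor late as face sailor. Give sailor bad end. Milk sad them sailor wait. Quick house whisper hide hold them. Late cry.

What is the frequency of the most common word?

4

Frequencies: sailor:4, hold:2, end:2, late:2, them:2, stand:1, say:1, as:1, face:1, give:1, bad:1, milk:1, sad:1, wait:1, quick:1, house:1, whisper:1, hide:1, cry:1
Most common: 'sailor' with frequency 4.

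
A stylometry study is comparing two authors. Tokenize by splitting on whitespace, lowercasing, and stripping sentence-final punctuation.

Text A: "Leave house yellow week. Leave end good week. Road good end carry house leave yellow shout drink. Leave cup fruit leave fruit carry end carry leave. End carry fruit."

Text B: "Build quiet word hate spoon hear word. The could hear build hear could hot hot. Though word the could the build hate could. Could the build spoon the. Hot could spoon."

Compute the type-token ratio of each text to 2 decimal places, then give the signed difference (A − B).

TTR(A) = 12/29 = 0.41
TTR(B) = 10/31 = 0.32
Difference = 0.41 − 0.32 = 0.09

0.09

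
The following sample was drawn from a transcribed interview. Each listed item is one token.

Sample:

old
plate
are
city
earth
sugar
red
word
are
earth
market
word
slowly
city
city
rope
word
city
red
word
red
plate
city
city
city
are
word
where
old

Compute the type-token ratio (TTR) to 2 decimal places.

0.41

N = 29 tokens, V = 12 types.
TTR = V / N = 12 / 29 = 0.41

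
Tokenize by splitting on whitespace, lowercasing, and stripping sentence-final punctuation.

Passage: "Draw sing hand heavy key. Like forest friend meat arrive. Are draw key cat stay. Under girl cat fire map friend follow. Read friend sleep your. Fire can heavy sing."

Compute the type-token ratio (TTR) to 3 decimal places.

0.733

N = 30 tokens, V = 22 types.
TTR = V / N = 22 / 30 = 0.733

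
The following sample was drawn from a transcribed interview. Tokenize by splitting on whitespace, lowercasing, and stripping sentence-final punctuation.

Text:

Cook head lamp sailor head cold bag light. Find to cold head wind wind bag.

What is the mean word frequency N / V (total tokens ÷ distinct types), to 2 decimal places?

N = 15 tokens, V = 10 types.
Mean frequency = N / V = 15 / 10 = 1.50

1.50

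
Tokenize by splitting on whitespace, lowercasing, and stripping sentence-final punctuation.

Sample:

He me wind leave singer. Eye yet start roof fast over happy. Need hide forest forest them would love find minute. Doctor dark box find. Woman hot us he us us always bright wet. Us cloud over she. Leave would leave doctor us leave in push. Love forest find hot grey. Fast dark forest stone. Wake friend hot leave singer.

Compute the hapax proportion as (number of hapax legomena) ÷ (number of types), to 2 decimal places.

Frequencies: leave:5, us:5, forest:4, find:3, hot:3, he:2, singer:2, fast:2, over:2, would:2, love:2, doctor:2, dark:2, me:1, wind:1, eye:1, yet:1, start:1, roof:1, happy:1, … (17 more, each freq 1)
Hapax count = 24; type count = 37.
Ratio = 24 / 37 = 0.65

0.65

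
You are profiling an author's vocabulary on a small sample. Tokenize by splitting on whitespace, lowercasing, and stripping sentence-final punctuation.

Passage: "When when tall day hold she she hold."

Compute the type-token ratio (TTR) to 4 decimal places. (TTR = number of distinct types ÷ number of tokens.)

N = 8 tokens, V = 5 types.
TTR = V / N = 5 / 8 = 0.6250

0.6250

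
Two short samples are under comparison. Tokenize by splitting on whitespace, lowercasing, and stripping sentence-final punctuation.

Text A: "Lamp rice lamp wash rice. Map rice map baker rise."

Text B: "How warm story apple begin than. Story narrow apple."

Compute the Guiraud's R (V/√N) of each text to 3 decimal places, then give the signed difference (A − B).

A: V=6, N=10, R=1.897
B: V=7, N=9, R=2.333
Difference = 1.897 − 2.333 = -0.436

-0.436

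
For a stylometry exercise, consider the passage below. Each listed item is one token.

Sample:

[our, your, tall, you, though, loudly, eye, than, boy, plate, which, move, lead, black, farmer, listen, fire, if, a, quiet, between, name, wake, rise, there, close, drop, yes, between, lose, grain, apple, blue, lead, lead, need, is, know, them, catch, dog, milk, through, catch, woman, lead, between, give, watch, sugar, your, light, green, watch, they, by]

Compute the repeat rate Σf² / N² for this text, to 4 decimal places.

Frequencies: lead:4, between:3, your:2, catch:2, watch:2, our:1, tall:1, you:1, though:1, loudly:1, eye:1, than:1, boy:1, plate:1, which:1, move:1, black:1, farmer:1, listen:1, fire:1, … (28 more, each freq 1)
Σf² = 80; N² = 3136
Repeat rate = 80 / 3136 = 0.0255

0.0255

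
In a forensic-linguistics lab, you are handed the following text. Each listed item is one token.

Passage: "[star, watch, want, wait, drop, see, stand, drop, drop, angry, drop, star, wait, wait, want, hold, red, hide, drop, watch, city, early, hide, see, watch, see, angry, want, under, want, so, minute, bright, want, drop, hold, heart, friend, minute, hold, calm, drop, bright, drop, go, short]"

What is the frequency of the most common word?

8

Frequencies: drop:8, want:5, watch:3, wait:3, see:3, hold:3, star:2, angry:2, hide:2, minute:2, bright:2, stand:1, red:1, city:1, early:1, under:1, so:1, heart:1, friend:1, calm:1, … (2 more, each freq 1)
Most common: 'drop' with frequency 8.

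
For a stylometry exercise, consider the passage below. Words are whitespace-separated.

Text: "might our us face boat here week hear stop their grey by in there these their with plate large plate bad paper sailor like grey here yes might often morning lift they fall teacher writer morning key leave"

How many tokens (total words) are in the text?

38

Tokens: might, our, us, face, boat, here, week, hear, stop, their, grey, by, in, there, these, their, with, plate, large, plate, bad, paper, sailor, like, grey, here, yes, might, often, morning, lift, they, fall, teacher, writer, morning, key, leave
N = 38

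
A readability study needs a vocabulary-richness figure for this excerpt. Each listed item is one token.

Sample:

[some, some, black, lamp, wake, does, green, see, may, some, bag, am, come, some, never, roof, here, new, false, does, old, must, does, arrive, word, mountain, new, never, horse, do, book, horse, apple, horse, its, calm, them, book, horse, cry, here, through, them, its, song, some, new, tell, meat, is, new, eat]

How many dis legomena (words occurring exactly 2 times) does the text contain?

Frequencies: some:5, new:4, horse:4, does:3, never:2, here:2, book:2, its:2, them:2, black:1, lamp:1, wake:1, green:1, see:1, may:1, bag:1, am:1, come:1, roof:1, false:1, … (15 more, each freq 1)
Words with frequency 2: book, here, its, never, them

5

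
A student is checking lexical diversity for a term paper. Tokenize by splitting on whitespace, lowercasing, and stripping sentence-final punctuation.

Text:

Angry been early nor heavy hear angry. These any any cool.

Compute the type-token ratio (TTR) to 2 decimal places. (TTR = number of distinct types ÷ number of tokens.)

N = 11 tokens, V = 9 types.
TTR = V / N = 9 / 11 = 0.82

0.82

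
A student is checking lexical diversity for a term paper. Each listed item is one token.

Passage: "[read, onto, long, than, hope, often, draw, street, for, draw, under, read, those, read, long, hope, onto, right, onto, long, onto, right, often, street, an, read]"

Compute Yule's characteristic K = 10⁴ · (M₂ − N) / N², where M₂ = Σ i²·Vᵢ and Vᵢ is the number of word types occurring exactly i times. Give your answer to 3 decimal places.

591.716

Frequencies: read:4, onto:4, long:3, hope:2, often:2, draw:2, street:2, right:2, than:1, for:1, under:1, those:1, an:1
N = 26. Frequency spectrum: V_1=5, V_2=5, V_3=1, V_4=2
M₂ = 1²·5 + 2²·5 + 3²·1 + 4²·2 = 66
K = 10000 × (66 − 26) / 26² = 591.716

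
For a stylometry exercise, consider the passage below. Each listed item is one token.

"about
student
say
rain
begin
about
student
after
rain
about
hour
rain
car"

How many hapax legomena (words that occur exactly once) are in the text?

Frequencies: about:3, rain:3, student:2, say:1, begin:1, after:1, hour:1, car:1
Hapax (freq=1): after, begin, car, hour, say

5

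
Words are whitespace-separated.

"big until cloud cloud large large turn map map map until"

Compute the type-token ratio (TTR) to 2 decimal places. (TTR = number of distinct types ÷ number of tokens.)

0.55

N = 11 tokens, V = 6 types.
TTR = V / N = 6 / 11 = 0.55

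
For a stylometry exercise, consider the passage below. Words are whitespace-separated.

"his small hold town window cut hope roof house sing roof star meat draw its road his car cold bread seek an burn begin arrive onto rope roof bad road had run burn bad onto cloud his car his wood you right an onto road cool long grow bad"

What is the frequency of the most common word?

Frequencies: his:4, roof:3, road:3, onto:3, bad:3, car:2, an:2, burn:2, small:1, hold:1, town:1, window:1, cut:1, hope:1, house:1, sing:1, star:1, meat:1, draw:1, its:1, … (15 more, each freq 1)
Most common: 'his' with frequency 4.

4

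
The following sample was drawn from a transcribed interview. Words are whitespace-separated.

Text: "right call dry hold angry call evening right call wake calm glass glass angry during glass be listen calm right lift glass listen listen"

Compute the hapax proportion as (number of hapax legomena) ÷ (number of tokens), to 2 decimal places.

Frequencies: glass:4, right:3, call:3, listen:3, angry:2, calm:2, dry:1, hold:1, evening:1, wake:1, during:1, be:1, lift:1
Hapax count = 7; token count = 24.
Ratio = 7 / 24 = 0.29

0.29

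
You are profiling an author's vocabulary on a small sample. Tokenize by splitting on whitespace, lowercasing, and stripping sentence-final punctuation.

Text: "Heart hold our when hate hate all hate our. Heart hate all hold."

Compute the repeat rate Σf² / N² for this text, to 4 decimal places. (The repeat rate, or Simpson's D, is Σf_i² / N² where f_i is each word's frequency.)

0.1953

Frequencies: hate:4, heart:2, hold:2, our:2, all:2, when:1
Σf² = 33; N² = 169
Repeat rate = 33 / 169 = 0.1953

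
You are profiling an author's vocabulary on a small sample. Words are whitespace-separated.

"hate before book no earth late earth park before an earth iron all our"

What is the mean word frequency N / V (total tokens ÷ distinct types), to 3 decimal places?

N = 14 tokens, V = 11 types.
Mean frequency = N / V = 14 / 11 = 1.273

1.273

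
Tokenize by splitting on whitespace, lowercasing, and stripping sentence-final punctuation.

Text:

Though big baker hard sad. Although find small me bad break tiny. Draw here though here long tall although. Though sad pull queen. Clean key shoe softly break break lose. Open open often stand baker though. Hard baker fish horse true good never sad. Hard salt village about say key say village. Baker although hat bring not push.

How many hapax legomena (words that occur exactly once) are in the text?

Frequencies: though:4, baker:4, hard:3, sad:3, although:3, break:3, here:2, key:2, open:2, village:2, say:2, big:1, find:1, small:1, me:1, bad:1, tiny:1, draw:1, long:1, tall:1, … (19 more, each freq 1)
Hapax (freq=1): about, bad, big, bring, clean, draw, find, fish, good, hat, horse, long, lose, me, never, not, often, pull, push, queen, salt, shoe, small, softly, stand, tall, tiny, true

28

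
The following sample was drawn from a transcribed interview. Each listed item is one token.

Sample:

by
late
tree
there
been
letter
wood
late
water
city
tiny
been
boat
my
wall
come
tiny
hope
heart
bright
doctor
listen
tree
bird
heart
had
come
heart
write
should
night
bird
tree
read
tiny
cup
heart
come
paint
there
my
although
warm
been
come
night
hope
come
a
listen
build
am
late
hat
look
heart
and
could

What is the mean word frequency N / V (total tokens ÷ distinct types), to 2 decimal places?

N = 58 tokens, V = 36 types.
Mean frequency = N / V = 58 / 36 = 1.61

1.61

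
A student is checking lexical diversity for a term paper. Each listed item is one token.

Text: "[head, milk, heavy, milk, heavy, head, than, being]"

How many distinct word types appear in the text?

Distinct types: {being, head, heavy, milk, than}
V = 5

5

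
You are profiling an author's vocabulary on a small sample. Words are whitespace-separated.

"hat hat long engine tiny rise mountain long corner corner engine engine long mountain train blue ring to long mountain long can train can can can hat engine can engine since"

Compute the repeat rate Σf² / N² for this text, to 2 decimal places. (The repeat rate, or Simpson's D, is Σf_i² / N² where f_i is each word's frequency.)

Frequencies: long:5, engine:5, can:5, hat:3, mountain:3, corner:2, train:2, tiny:1, rise:1, blue:1, ring:1, to:1, since:1
Σf² = 107; N² = 961
Repeat rate = 107 / 961 = 0.11

0.11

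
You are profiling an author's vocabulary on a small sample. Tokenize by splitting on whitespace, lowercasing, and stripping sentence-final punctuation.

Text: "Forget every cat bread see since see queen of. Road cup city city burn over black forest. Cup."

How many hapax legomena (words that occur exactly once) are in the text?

12

Frequencies: see:2, cup:2, city:2, forget:1, every:1, cat:1, bread:1, since:1, queen:1, of:1, road:1, burn:1, over:1, black:1, forest:1
Hapax (freq=1): black, bread, burn, cat, every, forest, forget, of, over, queen, road, since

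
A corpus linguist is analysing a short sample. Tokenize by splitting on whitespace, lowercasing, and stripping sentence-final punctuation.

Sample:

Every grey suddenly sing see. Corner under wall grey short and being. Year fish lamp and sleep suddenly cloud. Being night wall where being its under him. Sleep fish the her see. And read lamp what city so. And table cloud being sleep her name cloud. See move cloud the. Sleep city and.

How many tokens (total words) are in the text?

Tokens: every, grey, suddenly, sing, see, corner, under, wall, grey, short, and, being, year, fish, lamp, and, sleep, suddenly, cloud, being, night, wall, where, being, its, under, him, sleep, fish, the, her, see, and, read, lamp, what, city, so, and, table, cloud, being, sleep, her, name, cloud, see, move, cloud, the, sleep, city, and
N = 53

53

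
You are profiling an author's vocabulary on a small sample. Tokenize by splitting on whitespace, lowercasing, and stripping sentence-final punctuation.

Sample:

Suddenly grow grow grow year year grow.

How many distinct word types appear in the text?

Distinct types: {grow, suddenly, year}
V = 3

3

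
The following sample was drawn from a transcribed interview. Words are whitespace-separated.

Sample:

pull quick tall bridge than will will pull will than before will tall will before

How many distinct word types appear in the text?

7

Distinct types: {before, bridge, pull, quick, tall, than, will}
V = 7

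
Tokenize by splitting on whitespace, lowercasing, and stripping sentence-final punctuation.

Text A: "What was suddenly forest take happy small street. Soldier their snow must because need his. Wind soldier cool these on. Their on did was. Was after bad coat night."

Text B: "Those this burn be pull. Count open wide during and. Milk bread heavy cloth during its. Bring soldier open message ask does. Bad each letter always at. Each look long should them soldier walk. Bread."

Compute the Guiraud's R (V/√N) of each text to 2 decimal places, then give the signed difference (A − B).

-0.61

A: V=24, N=29, R=4.46
B: V=30, N=35, R=5.07
Difference = 4.46 − 5.07 = -0.61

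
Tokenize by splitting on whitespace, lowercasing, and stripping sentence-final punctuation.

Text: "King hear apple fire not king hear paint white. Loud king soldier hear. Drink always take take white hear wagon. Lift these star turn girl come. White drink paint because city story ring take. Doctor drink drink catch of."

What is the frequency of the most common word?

Frequencies: hear:4, drink:4, king:3, white:3, take:3, paint:2, apple:1, fire:1, not:1, loud:1, soldier:1, always:1, wagon:1, lift:1, these:1, star:1, turn:1, girl:1, come:1, because:1, … (6 more, each freq 1)
Most common: 'hear' with frequency 4.

4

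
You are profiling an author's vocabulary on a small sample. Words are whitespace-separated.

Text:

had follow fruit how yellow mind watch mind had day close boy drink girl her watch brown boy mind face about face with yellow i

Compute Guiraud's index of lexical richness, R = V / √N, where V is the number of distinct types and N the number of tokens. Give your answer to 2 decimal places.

3.60

N = 25, V = 18.
√N = 5.000000
R = 18 / 5.000000 = 3.60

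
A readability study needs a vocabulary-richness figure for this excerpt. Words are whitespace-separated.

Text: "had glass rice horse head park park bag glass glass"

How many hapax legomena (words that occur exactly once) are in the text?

5

Frequencies: glass:3, park:2, had:1, rice:1, horse:1, head:1, bag:1
Hapax (freq=1): bag, had, head, horse, rice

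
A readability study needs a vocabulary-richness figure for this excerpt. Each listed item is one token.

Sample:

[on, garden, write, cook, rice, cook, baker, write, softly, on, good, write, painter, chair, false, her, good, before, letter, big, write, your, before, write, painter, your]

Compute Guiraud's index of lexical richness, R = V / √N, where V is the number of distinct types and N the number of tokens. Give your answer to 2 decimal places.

3.14

N = 26, V = 16.
√N = 5.099020
R = 16 / 5.099020 = 3.14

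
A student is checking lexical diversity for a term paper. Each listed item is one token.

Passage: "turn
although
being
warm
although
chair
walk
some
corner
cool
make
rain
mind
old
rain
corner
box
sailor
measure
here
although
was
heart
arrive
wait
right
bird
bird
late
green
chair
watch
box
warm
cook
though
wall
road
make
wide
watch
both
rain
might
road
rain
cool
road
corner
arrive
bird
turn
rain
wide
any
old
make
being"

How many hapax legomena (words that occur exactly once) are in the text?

Frequencies: rain:5, although:3, corner:3, make:3, bird:3, road:3, turn:2, being:2, warm:2, chair:2, cool:2, old:2, box:2, arrive:2, watch:2, wide:2, walk:1, some:1, mind:1, sailor:1, … (14 more, each freq 1)
Hapax (freq=1): any, both, cook, green, heart, here, late, measure, might, mind, right, sailor, some, though, wait, walk, wall, was

18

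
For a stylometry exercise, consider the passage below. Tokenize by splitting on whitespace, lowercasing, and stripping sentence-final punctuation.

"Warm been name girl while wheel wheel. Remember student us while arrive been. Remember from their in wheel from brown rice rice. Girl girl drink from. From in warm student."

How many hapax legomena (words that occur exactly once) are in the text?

6

Frequencies: from:4, girl:3, wheel:3, warm:2, been:2, while:2, remember:2, student:2, in:2, rice:2, name:1, us:1, arrive:1, their:1, brown:1, drink:1
Hapax (freq=1): arrive, brown, drink, name, their, us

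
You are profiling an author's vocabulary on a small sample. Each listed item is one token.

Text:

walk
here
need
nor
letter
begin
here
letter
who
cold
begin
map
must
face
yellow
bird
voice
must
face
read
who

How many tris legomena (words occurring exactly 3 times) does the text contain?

0

Frequencies: here:2, letter:2, begin:2, who:2, must:2, face:2, walk:1, need:1, nor:1, cold:1, map:1, yellow:1, bird:1, voice:1, read:1
Words with frequency 3: (none)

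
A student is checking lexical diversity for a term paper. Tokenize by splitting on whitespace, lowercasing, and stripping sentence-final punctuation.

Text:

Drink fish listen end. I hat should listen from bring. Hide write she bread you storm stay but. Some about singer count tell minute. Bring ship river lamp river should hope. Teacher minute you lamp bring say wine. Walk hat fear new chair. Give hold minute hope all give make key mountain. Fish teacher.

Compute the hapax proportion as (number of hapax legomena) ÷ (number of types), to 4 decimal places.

0.7000

Frequencies: bring:3, minute:3, fish:2, listen:2, hat:2, should:2, you:2, river:2, lamp:2, hope:2, teacher:2, give:2, drink:1, end:1, i:1, from:1, hide:1, write:1, she:1, bread:1, … (20 more, each freq 1)
Hapax count = 28; type count = 40.
Ratio = 28 / 40 = 0.7000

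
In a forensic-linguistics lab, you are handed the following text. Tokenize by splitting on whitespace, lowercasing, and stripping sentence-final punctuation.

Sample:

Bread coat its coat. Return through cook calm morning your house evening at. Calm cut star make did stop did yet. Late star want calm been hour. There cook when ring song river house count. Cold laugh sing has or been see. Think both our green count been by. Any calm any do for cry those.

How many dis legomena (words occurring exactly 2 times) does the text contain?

7

Frequencies: calm:4, been:3, coat:2, cook:2, house:2, star:2, did:2, count:2, any:2, bread:1, its:1, return:1, through:1, morning:1, your:1, evening:1, at:1, cut:1, make:1, stop:1, … (24 more, each freq 1)
Words with frequency 2: any, coat, cook, count, did, house, star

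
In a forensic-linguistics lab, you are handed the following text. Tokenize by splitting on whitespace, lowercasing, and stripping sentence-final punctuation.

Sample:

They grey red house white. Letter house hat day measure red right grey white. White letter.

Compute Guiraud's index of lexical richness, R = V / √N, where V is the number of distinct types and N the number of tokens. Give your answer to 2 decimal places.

N = 16, V = 10.
√N = 4.000000
R = 10 / 4.000000 = 2.50

2.50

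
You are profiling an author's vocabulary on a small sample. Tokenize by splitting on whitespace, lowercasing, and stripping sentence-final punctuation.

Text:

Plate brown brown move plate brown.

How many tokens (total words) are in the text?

Tokens: plate, brown, brown, move, plate, brown
N = 6

6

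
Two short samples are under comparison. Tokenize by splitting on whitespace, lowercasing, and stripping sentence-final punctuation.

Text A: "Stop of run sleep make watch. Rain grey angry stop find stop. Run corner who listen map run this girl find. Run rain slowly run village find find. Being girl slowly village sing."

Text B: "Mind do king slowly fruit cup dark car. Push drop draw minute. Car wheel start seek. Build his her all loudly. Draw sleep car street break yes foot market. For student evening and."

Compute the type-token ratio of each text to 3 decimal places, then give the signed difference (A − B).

TTR(A) = 20/33 = 0.606
TTR(B) = 30/33 = 0.909
Difference = 0.606 − 0.909 = -0.303

-0.303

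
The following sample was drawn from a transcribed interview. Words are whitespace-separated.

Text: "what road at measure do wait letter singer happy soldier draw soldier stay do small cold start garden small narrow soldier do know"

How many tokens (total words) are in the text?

23

Tokens: what, road, at, measure, do, wait, letter, singer, happy, soldier, draw, soldier, stay, do, small, cold, start, garden, small, narrow, soldier, do, know
N = 23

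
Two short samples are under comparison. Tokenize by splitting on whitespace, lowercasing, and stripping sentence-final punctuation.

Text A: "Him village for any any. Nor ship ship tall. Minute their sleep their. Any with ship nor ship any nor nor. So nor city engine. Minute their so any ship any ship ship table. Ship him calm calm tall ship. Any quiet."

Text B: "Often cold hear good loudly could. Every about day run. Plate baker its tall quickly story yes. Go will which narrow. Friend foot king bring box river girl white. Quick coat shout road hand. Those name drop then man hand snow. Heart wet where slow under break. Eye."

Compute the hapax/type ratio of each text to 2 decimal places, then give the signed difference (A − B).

-0.51

A: hapax=8, V=17, ratio=0.47
B: hapax=46, V=47, ratio=0.98
Difference = 0.47 − 0.98 = -0.51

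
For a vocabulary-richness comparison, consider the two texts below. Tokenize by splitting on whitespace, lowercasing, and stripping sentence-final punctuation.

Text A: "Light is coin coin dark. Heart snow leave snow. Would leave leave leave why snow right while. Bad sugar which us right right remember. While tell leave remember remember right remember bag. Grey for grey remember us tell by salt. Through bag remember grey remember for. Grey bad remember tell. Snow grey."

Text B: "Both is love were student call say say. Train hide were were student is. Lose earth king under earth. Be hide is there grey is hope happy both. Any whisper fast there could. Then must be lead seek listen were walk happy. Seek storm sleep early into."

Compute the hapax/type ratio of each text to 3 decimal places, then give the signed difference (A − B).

-0.178

A: hapax=11, V=23, ratio=0.478
B: hapax=21, V=32, ratio=0.656
Difference = 0.478 − 0.656 = -0.178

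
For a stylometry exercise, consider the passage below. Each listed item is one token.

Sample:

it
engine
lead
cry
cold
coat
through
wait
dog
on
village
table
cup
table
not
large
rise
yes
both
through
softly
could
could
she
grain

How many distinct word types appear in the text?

22

Distinct types: {both, coat, cold, could, cry, cup, dog, engine, grain, it, large, lead, not, on, rise, she, softly, table, through, village, wait, yes}
V = 22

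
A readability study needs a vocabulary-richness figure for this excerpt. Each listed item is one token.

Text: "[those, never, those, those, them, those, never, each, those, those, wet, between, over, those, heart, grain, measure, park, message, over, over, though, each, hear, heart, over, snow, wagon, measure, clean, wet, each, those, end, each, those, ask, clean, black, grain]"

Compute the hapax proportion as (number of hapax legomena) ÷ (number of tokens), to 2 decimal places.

0.28

Frequencies: those:9, each:4, over:4, never:2, wet:2, heart:2, grain:2, measure:2, clean:2, them:1, between:1, park:1, message:1, though:1, hear:1, snow:1, wagon:1, end:1, ask:1, black:1
Hapax count = 11; token count = 40.
Ratio = 11 / 40 = 0.28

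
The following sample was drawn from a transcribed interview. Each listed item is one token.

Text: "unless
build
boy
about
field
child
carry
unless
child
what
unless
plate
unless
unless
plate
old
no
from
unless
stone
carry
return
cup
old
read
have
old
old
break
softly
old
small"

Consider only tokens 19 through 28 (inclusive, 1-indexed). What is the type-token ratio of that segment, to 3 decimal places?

Segment tokens 19–28: unless, stone, carry, return, cup, old, read, have, old, old
Segment N = 10, segment V = 8.
TTR = 8 / 10 = 0.800

0.800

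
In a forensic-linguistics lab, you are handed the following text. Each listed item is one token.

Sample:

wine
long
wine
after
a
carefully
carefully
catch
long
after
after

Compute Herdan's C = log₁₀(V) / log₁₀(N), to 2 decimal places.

N = 11, V = 6.
log₁₀(V) = 0.778151, log₁₀(N) = 1.041393
C = 0.778151 / 1.041393 = 0.75

0.75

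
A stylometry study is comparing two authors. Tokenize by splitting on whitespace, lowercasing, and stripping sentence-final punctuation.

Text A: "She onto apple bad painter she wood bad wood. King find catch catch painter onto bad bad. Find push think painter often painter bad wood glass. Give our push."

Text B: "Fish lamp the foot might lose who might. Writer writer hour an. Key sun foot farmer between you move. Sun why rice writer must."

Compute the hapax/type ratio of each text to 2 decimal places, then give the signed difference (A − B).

A: hapax=7, V=15, ratio=0.47
B: hapax=15, V=19, ratio=0.79
Difference = 0.47 − 0.79 = -0.32

-0.32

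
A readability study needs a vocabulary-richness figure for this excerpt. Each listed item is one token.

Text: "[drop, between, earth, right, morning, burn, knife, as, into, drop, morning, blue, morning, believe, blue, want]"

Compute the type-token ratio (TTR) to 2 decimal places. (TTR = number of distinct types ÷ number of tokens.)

0.75

N = 16 tokens, V = 12 types.
TTR = V / N = 12 / 16 = 0.75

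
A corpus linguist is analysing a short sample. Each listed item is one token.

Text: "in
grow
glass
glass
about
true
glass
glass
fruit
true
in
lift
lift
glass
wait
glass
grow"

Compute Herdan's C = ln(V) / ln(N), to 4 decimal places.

0.7340

N = 17, V = 8.
ln(V) = 2.079442, ln(N) = 2.833213
C = 2.079442 / 2.833213 = 0.7340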